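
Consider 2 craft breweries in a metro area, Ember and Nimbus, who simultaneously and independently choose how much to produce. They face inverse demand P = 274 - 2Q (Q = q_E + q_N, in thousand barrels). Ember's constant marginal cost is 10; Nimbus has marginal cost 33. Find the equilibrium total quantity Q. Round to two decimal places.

84.17

Ember's profit: π_E = (274 - 2Q)q_E - (10q_E). Setting ∂π_E/∂q_E = 0: 264 - 4q_E - 2(q_N) = 0.
Nimbus's first-order condition: 241 - 4q_N - 2(q_E) = 0.
So q_E = (264 - 2q_N)/4 and q_N = (241 - 2q_E)/4.
Solving the pair: q_E = 287/6, q_N = 109/3.
Total output Q = 287/6 + 109/3 = 505/6.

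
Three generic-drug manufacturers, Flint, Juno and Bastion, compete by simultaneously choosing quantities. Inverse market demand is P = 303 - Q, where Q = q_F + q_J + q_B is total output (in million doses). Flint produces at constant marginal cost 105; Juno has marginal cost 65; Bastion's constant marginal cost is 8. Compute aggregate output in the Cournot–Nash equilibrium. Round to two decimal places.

Flint's profit: π_F = (303 - Q)q_F - (105q_F). Setting ∂π_F/∂q_F = 0: 198 - 2q_F - (q_J + q_B) = 0.
Juno's first-order condition: 238 - 2q_J - (q_F + q_B) = 0.
Bastion's first-order condition: 295 - 2q_B - (q_F + q_J) = 0.
Summing all 3 equations gives 731 − 4Q = 0, hence Q = 731/4.
Back-substituting: q_F = (198 − 731/4) = 61/4, q_J = (238 − 731/4) = 221/4, q_B = (295 − 731/4) = 449/4.
Total output Q = 61/4 + 221/4 + 449/4 = 731/4.

182.75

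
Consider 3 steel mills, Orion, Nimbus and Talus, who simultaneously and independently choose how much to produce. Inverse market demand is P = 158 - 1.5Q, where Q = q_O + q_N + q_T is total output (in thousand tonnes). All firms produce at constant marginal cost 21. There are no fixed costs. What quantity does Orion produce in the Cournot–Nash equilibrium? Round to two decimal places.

22.83

Each firm earns π_i = (158 - 1.5Q)q_i - 21q_i.
First-order condition (treating rivals' output as given): 137 - 3q_i - (3/2)·Σ_{j≠i} q_j = 0.
With identical firms every q_j equals q_i, so Σ_{j≠i} q_j = 2q_i and 137 = 6q_i, giving q_i = 137/6.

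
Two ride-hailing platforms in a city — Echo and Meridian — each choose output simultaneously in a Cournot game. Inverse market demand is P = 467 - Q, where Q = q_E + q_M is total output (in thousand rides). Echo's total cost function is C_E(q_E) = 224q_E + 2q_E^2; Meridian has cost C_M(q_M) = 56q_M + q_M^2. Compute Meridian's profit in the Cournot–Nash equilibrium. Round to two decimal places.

Echo's profit: π_E = (467 - Q)q_E - (224q_E + 2q_E²). Setting ∂π_E/∂q_E = 0: 243 - 6q_E - (q_M) = 0.
Meridian's profit: π_M = (467 - Q)q_M - (56q_M + q_M²). Setting ∂π_M/∂q_M = 0: 411 - 4q_M - (q_E) = 0.
So q_E = (243 - q_M)/6 and q_M = (411 - q_E)/4.
Substituting one into the other gives q_E = 561/23 and q_M = 96.6522.
Price P = 467 - 121.0435 = 345.9565.
Meridian's profit: 345.9565·96.6522 - 56·96.6522 - 96.6522² = 18683.2854.

18683.29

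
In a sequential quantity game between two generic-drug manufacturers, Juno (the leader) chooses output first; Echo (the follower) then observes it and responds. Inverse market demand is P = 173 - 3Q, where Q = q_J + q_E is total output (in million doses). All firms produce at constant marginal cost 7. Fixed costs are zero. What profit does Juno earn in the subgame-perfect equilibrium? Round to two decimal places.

1148.17

Solve by backward induction. Given q_J, the follower Echo maximises π_E = (173 - 3q_J - 3q_E)q_E - 7q_E.
∂π_E/∂q_E = 166 - 3q_J - 6q_E = 0 gives the reaction function q_E = (166 - 3q_J)/6.
The leader anticipates this reaction. Substituting into P = 173 - 3Q gives P = 90 - (3/2)q_J, so π_J = (90 - (3/2)q_J)q_J - 7q_J.
The leader's first-order condition 83 - 3q_J = 0 yields q_J = 83/3.
Then q_E = (166 - 3·(83/3))/6 = 83/6.
Price P = 173 - 3·(83/2) = 97/2.
Juno's profit: (97/2 - 7)·(83/3) = 1148.1667.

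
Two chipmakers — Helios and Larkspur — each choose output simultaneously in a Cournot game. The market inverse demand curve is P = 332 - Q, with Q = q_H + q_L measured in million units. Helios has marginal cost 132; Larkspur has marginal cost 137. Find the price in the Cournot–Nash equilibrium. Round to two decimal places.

200.33

Helios's profit: π_H = (332 - Q)q_H - (132q_H). Setting ∂π_H/∂q_H = 0: 200 - 2q_H - (q_L) = 0.
Larkspur's profit: π_L = (332 - Q)q_L - (137q_L). Setting ∂π_L/∂q_L = 0: 195 - 2q_L - (q_H) = 0.
Rearranging gives the reaction functions q_H = (200 - q_L)/2 and q_L = (195 - q_H)/2.
Substituting one into the other gives q_H = 205/3 and q_L = 190/3.
Total output Q = 395/3, so price P = 332 - 395/3 = 601/3.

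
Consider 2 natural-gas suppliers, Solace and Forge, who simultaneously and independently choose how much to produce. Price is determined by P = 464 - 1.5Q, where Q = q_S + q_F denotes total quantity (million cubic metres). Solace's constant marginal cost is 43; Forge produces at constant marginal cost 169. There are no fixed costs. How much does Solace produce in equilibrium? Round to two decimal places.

Solace's profit: π_S = (464 - 1.5Q)q_S - (43q_S). Setting ∂π_S/∂q_S = 0: 421 - 3q_S - (3/2)(q_F) = 0.
Forge's profit: π_F = (464 - 1.5Q)q_F - (169q_F). Setting ∂π_F/∂q_F = 0: 295 - 3q_F - (3/2)(q_S) = 0.
Best responses: q_S = (421 - (3/2)q_F)/3, q_F = (295 - (3/2)q_S)/3.
Solving the pair: q_S = 1094/9, q_F = 338/9.

121.56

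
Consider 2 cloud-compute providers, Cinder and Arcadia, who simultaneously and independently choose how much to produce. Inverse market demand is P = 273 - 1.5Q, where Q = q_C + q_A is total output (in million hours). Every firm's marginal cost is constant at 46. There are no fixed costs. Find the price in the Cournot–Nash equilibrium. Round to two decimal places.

121.67

Each firm earns π_i = (273 - 1.5Q)q_i - 46q_i.
First-order condition (treating rivals' output as given): 227 - 3q_i - (3/2)q_j = 0.
By symmetry each firm produces the same amount; substituting q_j = q_i yields q_i = 227/(9/2) = 454/9.
Total output Q = 908/9, so price P = 273 - (3/2)·(908/9) = 365/3.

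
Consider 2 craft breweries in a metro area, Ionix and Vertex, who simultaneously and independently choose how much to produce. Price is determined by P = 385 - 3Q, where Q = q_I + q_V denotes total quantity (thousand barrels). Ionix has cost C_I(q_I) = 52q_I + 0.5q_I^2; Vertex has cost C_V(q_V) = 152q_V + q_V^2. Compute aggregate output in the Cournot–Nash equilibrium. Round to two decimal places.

55.26

Ionix's profit: π_I = (385 - 3Q)q_I - (52q_I + (1/2)q_I²). Setting ∂π_I/∂q_I = 0: 333 - 7q_I - 3(q_V) = 0.
Vertex's profit: π_V = (385 - 3Q)q_V - (152q_V + q_V²). Setting ∂π_V/∂q_V = 0: 233 - 8q_V - 3(q_I) = 0.
Rearranging gives the reaction functions q_I = (333 - 3q_V)/7 and q_V = (233 - 3q_I)/8.
Solving the pair: q_I = 1965/47, q_V = 632/47.
Total output Q = 1965/47 + 632/47 = 55.2553.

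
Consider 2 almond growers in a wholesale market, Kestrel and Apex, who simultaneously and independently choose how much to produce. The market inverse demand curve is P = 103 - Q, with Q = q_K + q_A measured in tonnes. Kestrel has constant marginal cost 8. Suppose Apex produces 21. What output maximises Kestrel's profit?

With the rival's output fixed at 21, Kestrel's profit is π_K = (103 - 21 - q_K)q_K - (8q_K) = (82 - q_K)q_K - (8q_K).
∂π_K/∂q_K = 74 - 2q_K = 0, so q_K = 37.

37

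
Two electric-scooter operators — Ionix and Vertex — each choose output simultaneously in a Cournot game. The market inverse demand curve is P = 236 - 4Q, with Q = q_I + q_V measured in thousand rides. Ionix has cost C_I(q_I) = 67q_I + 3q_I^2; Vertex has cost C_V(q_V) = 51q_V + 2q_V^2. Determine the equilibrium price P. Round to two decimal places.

151.74

Ionix's profit: π_I = (236 - 4Q)q_I - (67q_I + 3q_I²). Setting ∂π_I/∂q_I = 0: 169 - 14q_I - 4(q_V) = 0.
Vertex's first-order condition: 185 - 12q_V - 4(q_I) = 0.
So q_I = (169 - 4q_V)/14 and q_V = (185 - 4q_I)/12.
Solving the pair: q_I = 161/19, q_V = 957/76.
Total output Q = 1601/76, so price P = 236 - 4·(1601/76) = 151.7368.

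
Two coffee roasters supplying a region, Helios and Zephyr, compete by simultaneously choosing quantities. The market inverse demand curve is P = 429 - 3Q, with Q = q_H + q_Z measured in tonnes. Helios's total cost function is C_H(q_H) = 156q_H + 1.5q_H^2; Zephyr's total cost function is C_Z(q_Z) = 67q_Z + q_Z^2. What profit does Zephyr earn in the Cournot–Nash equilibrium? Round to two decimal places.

5995.18

Helios's profit: π_H = (429 - 3Q)q_H - (156q_H + (3/2)q_H²). Setting ∂π_H/∂q_H = 0: 273 - 9q_H - 3(q_Z) = 0.
Zephyr's profit: π_Z = (429 - 3Q)q_Z - (67q_Z + q_Z²). Setting ∂π_Z/∂q_Z = 0: 362 - 8q_Z - 3(q_H) = 0.
Rearranging gives the reaction functions q_H = (273 - 3q_Z)/9 and q_Z = (362 - 3q_H)/8.
Substituting one into the other gives q_H = 122/7 and q_Z = 271/7.
Price P = 429 - 3·(393/7) = 1824/7.
Zephyr's profit: (1824/7)·(271/7) - 67·(271/7) - (271/7)² = 5995.1837.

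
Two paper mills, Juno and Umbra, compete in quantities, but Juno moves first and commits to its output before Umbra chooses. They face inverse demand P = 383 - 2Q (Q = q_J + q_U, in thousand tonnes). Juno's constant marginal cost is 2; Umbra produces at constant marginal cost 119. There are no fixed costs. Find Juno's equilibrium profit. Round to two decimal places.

15500.25

The follower Umbra best-responds to any q_J: π_U = (383 - 2Q)q_U - 119q_U.
∂π_U/∂q_U = 264 - 2q_J - 4q_U = 0 gives the reaction function q_U = (264 - 2q_J)/4.
Juno substitutes q_U(q_J) into its own profit: π_J = q_J(383 - 2q_J - (264 - 2q_J)/2) - 2q_J = (251 - q_J)q_J - 2q_J.
Maximising: ∂π_J/∂q_J = 249 - 2q_J = 0, giving q_J = 249/2.
Then q_U = (264 - 2·(249/2))/4 = 15/4.
Price P = 383 - 2·(513/4) = 253/2.
Juno's profit: (253/2 - 2)·(249/2) = 15500.2500.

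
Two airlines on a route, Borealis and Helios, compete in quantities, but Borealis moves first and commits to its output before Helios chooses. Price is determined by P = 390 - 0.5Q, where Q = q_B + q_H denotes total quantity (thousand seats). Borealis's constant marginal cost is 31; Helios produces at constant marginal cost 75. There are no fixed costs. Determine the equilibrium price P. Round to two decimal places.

131.75

Solve by backward induction. Given q_B, the follower Helios maximises π_H = (390 - (1/2)q_B - (1/2)q_H)q_H - 75q_H.
Setting the follower's marginal profit to zero, 315 - (1/2)q_B - q_H = 0, i.e. q_H = (315 - (1/2)q_B).
The leader anticipates this reaction. Substituting into P = 390 - 0.5Q gives P = 465/2 - (1/4)q_B, so π_B = (465/2 - (1/4)q_B)q_B - 31q_B.
The leader's first-order condition 403/2 - (1/2)q_B = 0 yields q_B = 403.
Then q_H = (315 - (1/2)·403) = 227/2.
Total output Q = 1033/2, so price P = 390 - (1/2)·(1033/2) = 527/4.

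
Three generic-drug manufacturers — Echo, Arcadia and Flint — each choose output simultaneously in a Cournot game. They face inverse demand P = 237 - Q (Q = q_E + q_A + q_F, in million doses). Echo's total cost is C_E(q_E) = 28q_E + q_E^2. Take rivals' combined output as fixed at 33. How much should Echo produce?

With rivals' combined output fixed at 33, Echo's profit is π_E = (237 - 33 - q_E)q_E - (28q_E + q_E²) = (204 - q_E)q_E - (28q_E + q_E²).
∂π_E/∂q_E = 176 - 4q_E = 0, so q_E = 44.

44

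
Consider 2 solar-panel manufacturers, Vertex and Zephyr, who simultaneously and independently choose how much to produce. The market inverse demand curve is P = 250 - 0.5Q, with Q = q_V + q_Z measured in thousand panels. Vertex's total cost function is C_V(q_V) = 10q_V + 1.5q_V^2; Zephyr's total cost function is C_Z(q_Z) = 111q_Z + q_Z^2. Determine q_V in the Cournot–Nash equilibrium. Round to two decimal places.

Vertex's profit: π_V = (250 - 0.5Q)q_V - (10q_V + (3/2)q_V²). Setting ∂π_V/∂q_V = 0: 240 - 4q_V - (1/2)(q_Z) = 0.
Zephyr's profit: π_Z = (250 - 0.5Q)q_Z - (111q_Z + q_Z²). Setting ∂π_Z/∂q_Z = 0: 139 - 3q_Z - (1/2)(q_V) = 0.
So q_V = (240 - (1/2)q_Z)/4 and q_Z = (139 - (1/2)q_V)/3.
Substituting one into the other gives q_V = 55.3617 and q_Z = 1744/47.

55.36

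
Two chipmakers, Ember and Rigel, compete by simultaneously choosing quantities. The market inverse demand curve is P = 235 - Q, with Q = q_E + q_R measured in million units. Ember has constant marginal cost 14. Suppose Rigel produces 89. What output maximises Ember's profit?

With the rival's output fixed at 89, Ember's profit is π_E = (235 - 89 - q_E)q_E - (14q_E) = (146 - q_E)q_E - (14q_E).
∂π_E/∂q_E = 132 - 2q_E = 0, so q_E = 66.

66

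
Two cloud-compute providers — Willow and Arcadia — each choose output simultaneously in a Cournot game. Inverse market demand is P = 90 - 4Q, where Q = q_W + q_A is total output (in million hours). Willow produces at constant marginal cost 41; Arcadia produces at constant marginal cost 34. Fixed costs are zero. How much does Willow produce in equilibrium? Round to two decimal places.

Willow's profit: π_W = (90 - 4Q)q_W - (41q_W). Setting ∂π_W/∂q_W = 0: 49 - 8q_W - 4(q_A) = 0.
Arcadia's profit: π_A = (90 - 4Q)q_A - (34q_A). Setting ∂π_A/∂q_A = 0: 56 - 8q_A - 4(q_W) = 0.
So q_W = (49 - 4q_A)/8 and q_A = (56 - 4q_W)/8.
Solving the pair: q_W = 7/2, q_A = 21/4.

3.50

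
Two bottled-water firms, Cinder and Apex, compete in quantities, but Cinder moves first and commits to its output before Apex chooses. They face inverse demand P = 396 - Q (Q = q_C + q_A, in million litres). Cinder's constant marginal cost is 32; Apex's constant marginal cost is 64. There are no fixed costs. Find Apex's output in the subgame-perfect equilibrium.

67

Solve by backward induction. Given q_C, the follower Apex maximises π_A = (396 - q_C - q_A)q_A - 64q_A.
Follower FOC: 332 - q_C - 2q_A = 0, so q_A(q_C) = (332 - q_C)/2.
Cinder substitutes q_A(q_C) into its own profit: π_C = q_C(396 - q_C - (332 - q_C)/2) - 32q_C = (230 - (1/2)q_C)q_C - 32q_C.
Leader FOC: 198 - q_C = 0, so q_C = 198.
Then q_A = (332 - 198)/2 = 67.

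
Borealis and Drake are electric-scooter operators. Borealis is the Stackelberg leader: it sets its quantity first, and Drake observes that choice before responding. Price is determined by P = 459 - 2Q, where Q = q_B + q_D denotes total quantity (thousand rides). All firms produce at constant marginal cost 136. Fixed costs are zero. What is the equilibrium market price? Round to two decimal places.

216.75

The follower Drake best-responds to any q_B: π_D = (459 - 2Q)q_D - 136q_D.
Follower FOC: 323 - 2q_B - 4q_D = 0, so q_D(q_B) = (323 - 2q_B)/4.
Borealis substitutes q_D(q_B) into its own profit: π_B = q_B(459 - 2q_B - (323 - 2q_B)/2) - 136q_B = (595/2 - q_B)q_B - 136q_B.
The leader's first-order condition 323/2 - 2q_B = 0 yields q_B = 323/4.
Then q_D = (323 - 2·(323/4))/4 = 323/8.
Total output Q = 969/8, so price P = 459 - 2·(969/8) = 867/4.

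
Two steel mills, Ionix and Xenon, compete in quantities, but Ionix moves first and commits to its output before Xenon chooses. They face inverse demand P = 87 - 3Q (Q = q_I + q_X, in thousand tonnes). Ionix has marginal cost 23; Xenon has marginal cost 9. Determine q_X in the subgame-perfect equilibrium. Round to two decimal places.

Solve by backward induction. Given q_I, the follower Xenon maximises π_X = (87 - 3q_I - 3q_X)q_X - 9q_X.
Setting the follower's marginal profit to zero, 78 - 3q_I - 6q_X = 0, i.e. q_X = (78 - 3q_I)/6.
The leader anticipates this reaction. Substituting into P = 87 - 3Q gives P = 48 - (3/2)q_I, so π_I = (48 - (3/2)q_I)q_I - 23q_I.
The leader's first-order condition 25 - 3q_I = 0 yields q_I = 25/3.
Then q_X = (78 - 3·(25/3))/6 = 53/6.

8.83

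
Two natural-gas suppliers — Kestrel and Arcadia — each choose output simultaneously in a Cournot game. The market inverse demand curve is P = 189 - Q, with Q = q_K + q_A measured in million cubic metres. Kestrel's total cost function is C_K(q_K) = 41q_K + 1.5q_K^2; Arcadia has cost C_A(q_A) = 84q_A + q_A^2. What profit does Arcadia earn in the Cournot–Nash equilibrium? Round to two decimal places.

787.42

Kestrel's profit: π_K = (189 - Q)q_K - (41q_K + (3/2)q_K²). Setting ∂π_K/∂q_K = 0: 148 - 5q_K - (q_A) = 0.
Arcadia's first-order condition: 105 - 4q_A - (q_K) = 0.
So q_K = (148 - q_A)/5 and q_A = (105 - q_K)/4.
Solving the pair: q_K = 487/19, q_A = 377/19.
Price P = 189 - 864/19 = 143.5263.
Arcadia's profit: 143.5263·(377/19) - 84·(377/19) - (377/19)² = 787.4183.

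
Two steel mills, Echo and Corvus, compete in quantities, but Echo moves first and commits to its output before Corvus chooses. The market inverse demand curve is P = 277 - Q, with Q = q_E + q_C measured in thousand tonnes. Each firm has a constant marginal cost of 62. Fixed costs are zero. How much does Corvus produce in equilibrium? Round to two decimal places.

The follower Corvus best-responds to any q_E: π_C = (277 - Q)q_C - 62q_C.
∂π_C/∂q_C = 215 - q_E - 2q_C = 0 gives the reaction function q_C = (215 - q_E)/2.
Echo substitutes q_C(q_E) into its own profit: π_E = q_E(277 - q_E - (215 - q_E)/2) - 62q_E = (339/2 - (1/2)q_E)q_E - 62q_E.
Maximising: ∂π_E/∂q_E = 215/2 - q_E = 0, giving q_E = 215/2.
Then q_C = (215 - 215/2)/2 = 215/4.

53.75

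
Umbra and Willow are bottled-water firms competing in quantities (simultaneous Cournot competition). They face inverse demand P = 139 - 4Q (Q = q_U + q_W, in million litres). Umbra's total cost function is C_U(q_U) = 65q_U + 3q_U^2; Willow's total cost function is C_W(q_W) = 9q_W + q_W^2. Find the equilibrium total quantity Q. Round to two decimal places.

Umbra's profit: π_U = (139 - 4Q)q_U - (65q_U + 3q_U²). Setting ∂π_U/∂q_U = 0: 74 - 14q_U - 4(q_W) = 0.
Willow's profit: π_W = (139 - 4Q)q_W - (9q_W + q_W²). Setting ∂π_W/∂q_W = 0: 130 - 10q_W - 4(q_U) = 0.
Rearranging gives the reaction functions q_U = (74 - 4q_W)/14 and q_W = (130 - 4q_U)/10.
Substituting one into the other gives q_U = 55/31 and q_W = 381/31.
Total output Q = 55/31 + 381/31 = 436/31.

14.06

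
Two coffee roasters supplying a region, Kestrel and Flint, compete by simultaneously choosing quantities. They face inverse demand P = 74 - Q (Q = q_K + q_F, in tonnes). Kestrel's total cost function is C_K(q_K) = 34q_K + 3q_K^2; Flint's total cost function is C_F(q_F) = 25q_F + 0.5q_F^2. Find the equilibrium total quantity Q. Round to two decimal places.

18.39

Kestrel's profit: π_K = (74 - Q)q_K - (34q_K + 3q_K²). Setting ∂π_K/∂q_K = 0: 40 - 8q_K - (q_F) = 0.
Flint's profit: π_F = (74 - Q)q_F - (25q_F + (1/2)q_F²). Setting ∂π_F/∂q_F = 0: 49 - 3q_F - (q_K) = 0.
Rearranging gives the reaction functions q_K = (40 - q_F)/8 and q_F = (49 - q_K)/3.
Solving the pair: q_K = 71/23, q_F = 352/23.
Total output Q = 71/23 + 352/23 = 423/23.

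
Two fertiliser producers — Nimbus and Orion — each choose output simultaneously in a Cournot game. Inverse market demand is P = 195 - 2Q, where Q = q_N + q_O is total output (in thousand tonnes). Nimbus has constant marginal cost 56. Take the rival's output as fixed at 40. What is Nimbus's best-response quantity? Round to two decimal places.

With the rival's output fixed at 40, Nimbus's profit is π_N = (195 - 2·40 - 2q_N)q_N - (56q_N) = (115 - 2q_N)q_N - (56q_N).
∂π_N/∂q_N = 59 - 4q_N = 0, so q_N = 59/4.

14.75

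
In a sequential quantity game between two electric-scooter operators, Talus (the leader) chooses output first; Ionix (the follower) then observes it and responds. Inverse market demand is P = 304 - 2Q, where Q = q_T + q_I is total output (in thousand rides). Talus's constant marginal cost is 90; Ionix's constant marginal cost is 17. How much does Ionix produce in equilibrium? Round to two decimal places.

54.13

The follower Ionix best-responds to any q_T: π_I = (304 - 2Q)q_I - 17q_I.
Follower FOC: 287 - 2q_T - 4q_I = 0, so q_I(q_T) = (287 - 2q_T)/4.
The leader anticipates this reaction. Substituting into P = 304 - 2Q gives P = 321/2 - q_T, so π_T = (321/2 - q_T)q_T - 90q_T.
The leader's first-order condition 141/2 - 2q_T = 0 yields q_T = 141/4.
Then q_I = (287 - 2·(141/4))/4 = 433/8.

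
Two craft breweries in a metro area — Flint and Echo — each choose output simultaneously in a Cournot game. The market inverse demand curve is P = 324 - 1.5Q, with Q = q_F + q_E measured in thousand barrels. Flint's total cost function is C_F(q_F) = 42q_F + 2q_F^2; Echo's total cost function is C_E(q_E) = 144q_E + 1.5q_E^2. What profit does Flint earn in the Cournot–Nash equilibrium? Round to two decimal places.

4479.12

Flint's profit: π_F = (324 - 1.5Q)q_F - (42q_F + 2q_F²). Setting ∂π_F/∂q_F = 0: 282 - 7q_F - (3/2)(q_E) = 0.
Echo's first-order condition: 180 - 6q_E - (3/2)(q_F) = 0.
Rearranging gives the reaction functions q_F = (282 - (3/2)q_E)/7 and q_E = (180 - (3/2)q_F)/6.
Substituting one into the other gives q_F = 1896/53 and q_E = 1116/53.
Price P = 324 - (3/2)·56.8302 = 238.7547.
Flint's profit: 238.7547·(1896/53) - 42·(1896/53) - 2(1896/53)² = 4479.1228.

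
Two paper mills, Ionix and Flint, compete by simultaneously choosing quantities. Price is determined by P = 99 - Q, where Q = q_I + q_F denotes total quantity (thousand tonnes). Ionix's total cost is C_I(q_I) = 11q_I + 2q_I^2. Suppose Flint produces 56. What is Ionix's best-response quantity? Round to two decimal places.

5.33

With the rival's output fixed at 56, Ionix's profit is π_I = (99 - 56 - q_I)q_I - (11q_I + 2q_I²) = (43 - q_I)q_I - (11q_I + 2q_I²).
∂π_I/∂q_I = 32 - 6q_I = 0, so q_I = 16/3.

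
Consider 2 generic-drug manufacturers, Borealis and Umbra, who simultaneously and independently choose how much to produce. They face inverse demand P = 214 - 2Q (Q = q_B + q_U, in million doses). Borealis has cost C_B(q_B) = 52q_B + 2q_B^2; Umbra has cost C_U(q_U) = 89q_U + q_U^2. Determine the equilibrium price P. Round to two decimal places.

Borealis's profit: π_B = (214 - 2Q)q_B - (52q_B + 2q_B²). Setting ∂π_B/∂q_B = 0: 162 - 8q_B - 2(q_U) = 0.
Umbra's first-order condition: 125 - 6q_U - 2(q_B) = 0.
So q_B = (162 - 2q_U)/8 and q_U = (125 - 2q_B)/6.
Substituting one into the other gives q_B = 361/22 and q_U = 169/11.
Total output Q = 699/22, so price P = 214 - 2·(699/22) = 1655/11.

150.45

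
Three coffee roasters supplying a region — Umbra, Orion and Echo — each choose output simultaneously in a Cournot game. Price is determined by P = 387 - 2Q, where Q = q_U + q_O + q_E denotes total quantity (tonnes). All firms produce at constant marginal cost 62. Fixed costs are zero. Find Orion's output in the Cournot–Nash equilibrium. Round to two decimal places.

A representative firm's profit is π_i = q_i(387 - 2Q) - 62q_i.
Setting ∂π_i/∂q_i = 0 with rivals' quantities fixed: 325 - 4q_i - 2·Σ_{j≠i} q_j = 0.
With identical firms every q_j equals q_i, so Σ_{j≠i} q_j = 2q_i and 325 = 8q_i, giving q_i = 325/8.

40.63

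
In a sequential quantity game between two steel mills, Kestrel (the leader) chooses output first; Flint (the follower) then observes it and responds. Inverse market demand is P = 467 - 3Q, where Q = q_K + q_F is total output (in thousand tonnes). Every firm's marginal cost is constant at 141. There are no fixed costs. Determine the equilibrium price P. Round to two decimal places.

222.50

Solve by backward induction. Given q_K, the follower Flint maximises π_F = (467 - 3q_K - 3q_F)q_F - 141q_F.
Setting the follower's marginal profit to zero, 326 - 3q_K - 6q_F = 0, i.e. q_F = (326 - 3q_K)/6.
Kestrel substitutes q_F(q_K) into its own profit: π_K = q_K(467 - 3q_K - (326 - 3q_K)/2) - 141q_K = (304 - (3/2)q_K)q_K - 141q_K.
The leader's first-order condition 163 - 3q_K = 0 yields q_K = 163/3.
Then q_F = (326 - 3·(163/3))/6 = 163/6.
Total output Q = 163/2, so price P = 467 - 3·(163/2) = 445/2.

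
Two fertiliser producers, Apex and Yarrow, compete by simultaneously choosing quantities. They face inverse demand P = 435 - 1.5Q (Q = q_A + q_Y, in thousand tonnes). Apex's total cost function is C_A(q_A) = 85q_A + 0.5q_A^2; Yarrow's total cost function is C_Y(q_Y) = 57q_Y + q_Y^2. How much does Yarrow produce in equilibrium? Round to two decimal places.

55.61

Apex's profit: π_A = (435 - 1.5Q)q_A - (85q_A + (1/2)q_A²). Setting ∂π_A/∂q_A = 0: 350 - 4q_A - (3/2)(q_Y) = 0.
Yarrow's profit: π_Y = (435 - 1.5Q)q_Y - (57q_Y + q_Y²). Setting ∂π_Y/∂q_Y = 0: 378 - 5q_Y - (3/2)(q_A) = 0.
Rearranging gives the reaction functions q_A = (350 - (3/2)q_Y)/4 and q_Y = (378 - (3/2)q_A)/5.
Substituting one into the other gives q_A = 66.6479 and q_Y = 55.6056.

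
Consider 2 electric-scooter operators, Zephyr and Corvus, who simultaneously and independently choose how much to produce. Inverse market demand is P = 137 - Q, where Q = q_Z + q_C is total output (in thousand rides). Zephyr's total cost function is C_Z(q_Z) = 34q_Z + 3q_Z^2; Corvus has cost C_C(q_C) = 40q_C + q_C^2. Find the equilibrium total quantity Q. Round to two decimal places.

31.87

Zephyr's profit: π_Z = (137 - Q)q_Z - (34q_Z + 3q_Z²). Setting ∂π_Z/∂q_Z = 0: 103 - 8q_Z - (q_C) = 0.
Corvus's profit: π_C = (137 - Q)q_C - (40q_C + q_C²). Setting ∂π_C/∂q_C = 0: 97 - 4q_C - (q_Z) = 0.
Rearranging gives the reaction functions q_Z = (103 - q_C)/8 and q_C = (97 - q_Z)/4.
Substituting one into the other gives q_Z = 315/31 and q_C = 673/31.
Total output Q = 315/31 + 673/31 = 988/31.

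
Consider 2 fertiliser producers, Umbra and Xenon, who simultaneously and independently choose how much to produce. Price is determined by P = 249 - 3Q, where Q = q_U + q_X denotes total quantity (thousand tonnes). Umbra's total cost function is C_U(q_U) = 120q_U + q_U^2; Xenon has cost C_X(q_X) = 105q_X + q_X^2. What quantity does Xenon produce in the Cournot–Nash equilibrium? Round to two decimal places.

13.91

Umbra's profit: π_U = (249 - 3Q)q_U - (120q_U + q_U²). Setting ∂π_U/∂q_U = 0: 129 - 8q_U - 3(q_X) = 0.
Xenon's profit: π_X = (249 - 3Q)q_X - (105q_X + q_X²). Setting ∂π_X/∂q_X = 0: 144 - 8q_X - 3(q_U) = 0.
So q_U = (129 - 3q_X)/8 and q_X = (144 - 3q_U)/8.
Solving the pair: q_U = 120/11, q_X = 153/11.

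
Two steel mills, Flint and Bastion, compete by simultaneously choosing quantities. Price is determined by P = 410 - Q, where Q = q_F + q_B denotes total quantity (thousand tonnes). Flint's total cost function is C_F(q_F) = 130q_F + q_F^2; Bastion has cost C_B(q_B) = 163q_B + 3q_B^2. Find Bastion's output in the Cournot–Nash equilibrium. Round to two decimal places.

Flint's profit: π_F = (410 - Q)q_F - (130q_F + q_F²). Setting ∂π_F/∂q_F = 0: 280 - 4q_F - (q_B) = 0.
Bastion's first-order condition: 247 - 8q_B - (q_F) = 0.
Rearranging gives the reaction functions q_F = (280 - q_B)/4 and q_B = (247 - q_F)/8.
Solving the pair: q_F = 1993/31, q_B = 708/31.

22.84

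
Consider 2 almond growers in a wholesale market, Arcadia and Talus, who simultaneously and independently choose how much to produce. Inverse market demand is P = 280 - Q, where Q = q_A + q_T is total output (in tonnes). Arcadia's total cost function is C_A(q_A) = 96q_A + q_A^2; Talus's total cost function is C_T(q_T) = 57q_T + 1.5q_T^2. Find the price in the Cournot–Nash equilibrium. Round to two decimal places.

206.05

Arcadia's profit: π_A = (280 - Q)q_A - (96q_A + q_A²). Setting ∂π_A/∂q_A = 0: 184 - 4q_A - (q_T) = 0.
Talus's profit: π_T = (280 - Q)q_T - (57q_T + (3/2)q_T²). Setting ∂π_T/∂q_T = 0: 223 - 5q_T - (q_A) = 0.
So q_A = (184 - q_T)/4 and q_T = (223 - q_A)/5.
Substituting one into the other gives q_A = 697/19 and q_T = 708/19.
Total output Q = 1405/19, so price P = 280 - 1405/19 = 206.0526.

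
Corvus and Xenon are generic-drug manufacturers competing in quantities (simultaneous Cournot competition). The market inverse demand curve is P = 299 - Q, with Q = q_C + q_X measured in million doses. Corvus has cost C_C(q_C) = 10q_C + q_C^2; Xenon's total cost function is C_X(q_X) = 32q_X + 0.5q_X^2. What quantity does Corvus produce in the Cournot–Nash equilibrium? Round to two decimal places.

54.55

Corvus's profit: π_C = (299 - Q)q_C - (10q_C + q_C²). Setting ∂π_C/∂q_C = 0: 289 - 4q_C - (q_X) = 0.
Xenon's profit: π_X = (299 - Q)q_X - (32q_X + (1/2)q_X²). Setting ∂π_X/∂q_X = 0: 267 - 3q_X - (q_C) = 0.
Best responses: q_C = (289 - q_X)/4, q_X = (267 - q_C)/3.
Substituting one into the other gives q_C = 600/11 and q_X = 779/11.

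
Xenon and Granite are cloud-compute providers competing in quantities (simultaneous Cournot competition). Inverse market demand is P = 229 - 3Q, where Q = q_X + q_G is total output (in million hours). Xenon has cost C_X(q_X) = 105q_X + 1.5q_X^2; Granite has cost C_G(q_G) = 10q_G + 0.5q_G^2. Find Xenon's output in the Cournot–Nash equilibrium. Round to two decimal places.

Xenon's profit: π_X = (229 - 3Q)q_X - (105q_X + (3/2)q_X²). Setting ∂π_X/∂q_X = 0: 124 - 9q_X - 3(q_G) = 0.
Granite's profit: π_G = (229 - 3Q)q_G - (10q_G + (1/2)q_G²). Setting ∂π_G/∂q_G = 0: 219 - 7q_G - 3(q_X) = 0.
Rearranging gives the reaction functions q_X = (124 - 3q_G)/9 and q_G = (219 - 3q_X)/7.
Solving the pair: q_X = 211/54, q_G = 533/18.

3.91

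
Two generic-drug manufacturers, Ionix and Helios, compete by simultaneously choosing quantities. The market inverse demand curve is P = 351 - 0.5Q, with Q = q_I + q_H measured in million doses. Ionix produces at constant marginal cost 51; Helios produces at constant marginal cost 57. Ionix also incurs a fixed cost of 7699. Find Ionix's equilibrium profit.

13109

Ionix's profit: π_I = (351 - 0.5Q)q_I - (51q_I). Setting ∂π_I/∂q_I = 0: 300 - q_I - (1/2)(q_H) = 0.
Helios's first-order condition: 294 - q_H - (1/2)(q_I) = 0.
So q_I = (300 - (1/2)q_H) and q_H = (294 - (1/2)q_I).
Substituting one into the other gives q_I = 204 and q_H = 192.
Price P = 351 - (1/2)·396 = 153.
Ionix's profit: (153 - 51)·204 - 7699 = 13109.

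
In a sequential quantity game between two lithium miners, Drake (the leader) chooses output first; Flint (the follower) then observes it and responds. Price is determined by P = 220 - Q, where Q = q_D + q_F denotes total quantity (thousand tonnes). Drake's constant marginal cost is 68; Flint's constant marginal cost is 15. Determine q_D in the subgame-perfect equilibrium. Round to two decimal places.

49.50

The follower Flint best-responds to any q_D: π_F = (220 - Q)q_F - 15q_F.
Follower FOC: 205 - q_D - 2q_F = 0, so q_F(q_D) = (205 - q_D)/2.
Drake substitutes q_F(q_D) into its own profit: π_D = q_D(220 - q_D - (205 - q_D)/2) - 68q_D = (235/2 - (1/2)q_D)q_D - 68q_D.
Leader FOC: 99/2 - q_D = 0, so q_D = 99/2.
Then q_F = (205 - 99/2)/2 = 311/4.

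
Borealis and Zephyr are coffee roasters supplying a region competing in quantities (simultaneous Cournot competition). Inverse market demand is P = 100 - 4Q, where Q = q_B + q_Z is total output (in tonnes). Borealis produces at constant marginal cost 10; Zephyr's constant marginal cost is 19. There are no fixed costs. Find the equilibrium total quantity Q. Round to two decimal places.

Borealis's profit: π_B = (100 - 4Q)q_B - (10q_B). Setting ∂π_B/∂q_B = 0: 90 - 8q_B - 4(q_Z) = 0.
Zephyr's first-order condition: 81 - 8q_Z - 4(q_B) = 0.
Rearranging gives the reaction functions q_B = (90 - 4q_Z)/8 and q_Z = (81 - 4q_B)/8.
Substituting one into the other gives q_B = 33/4 and q_Z = 6.
Total output Q = 33/4 + 6 = 57/4.

14.25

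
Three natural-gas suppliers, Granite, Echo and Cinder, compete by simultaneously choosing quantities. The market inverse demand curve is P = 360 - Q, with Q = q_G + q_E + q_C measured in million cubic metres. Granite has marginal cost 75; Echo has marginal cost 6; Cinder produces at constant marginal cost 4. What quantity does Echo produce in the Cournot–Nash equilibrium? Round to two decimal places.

Granite's profit: π_G = (360 - Q)q_G - (75q_G). Setting ∂π_G/∂q_G = 0: 285 - 2q_G - (q_E + q_C) = 0.
Echo's profit: π_E = (360 - Q)q_E - (6q_E). Setting ∂π_E/∂q_E = 0: 354 - 2q_E - (q_G + q_C) = 0.
Cinder's first-order condition: 356 - 2q_C - (q_G + q_E) = 0.
Adding the 3 conditions: 995 − 2Q − 2Q = 0, i.e. Q = 995/4.
Back-substituting: q_G = (285 − 995/4) = 145/4, q_E = (354 − 995/4) = 421/4, q_C = (356 − 995/4) = 429/4.

105.25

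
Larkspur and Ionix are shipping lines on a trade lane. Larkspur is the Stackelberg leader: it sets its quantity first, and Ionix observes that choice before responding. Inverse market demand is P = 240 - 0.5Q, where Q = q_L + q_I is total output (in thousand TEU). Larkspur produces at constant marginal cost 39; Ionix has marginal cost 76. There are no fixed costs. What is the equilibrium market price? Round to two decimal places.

98.50

The follower Ionix best-responds to any q_L: π_I = (240 - 0.5Q)q_I - 76q_I.
Setting the follower's marginal profit to zero, 164 - (1/2)q_L - q_I = 0, i.e. q_I = (164 - (1/2)q_L).
The leader anticipates this reaction. Substituting into P = 240 - 0.5Q gives P = 158 - (1/4)q_L, so π_L = (158 - (1/4)q_L)q_L - 39q_L.
Maximising: ∂π_L/∂q_L = 119 - (1/2)q_L = 0, giving q_L = 238.
Then q_I = (164 - (1/2)·238) = 45.
Total output Q = 283, so price P = 240 - (1/2)·283 = 197/2.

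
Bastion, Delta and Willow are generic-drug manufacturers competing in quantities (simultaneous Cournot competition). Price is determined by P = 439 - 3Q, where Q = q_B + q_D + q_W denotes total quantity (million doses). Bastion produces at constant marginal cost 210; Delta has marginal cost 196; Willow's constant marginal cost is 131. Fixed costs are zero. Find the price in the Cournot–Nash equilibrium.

Bastion's profit: π_B = (439 - 3Q)q_B - (210q_B). Setting ∂π_B/∂q_B = 0: 229 - 6q_B - 3(q_D + q_W) = 0.
Delta's profit: π_D = (439 - 3Q)q_D - (196q_D). Setting ∂π_D/∂q_D = 0: 243 - 6q_D - 3(q_B + q_W) = 0.
Willow's profit: π_W = (439 - 3Q)q_W - (131q_W). Setting ∂π_W/∂q_W = 0: 308 - 6q_W - 3(q_B + q_D) = 0.
Adding the 3 first-order conditions: 780 − 12Q = 0, so Q = 65.
Back-substituting: q_B = (229 − 195)/3 = 34/3, q_D = (243 − 195)/3 = 16, q_W = (308 − 195)/3 = 113/3.
Total output Q = 65, so price P = 439 - 3·65 = 244.

244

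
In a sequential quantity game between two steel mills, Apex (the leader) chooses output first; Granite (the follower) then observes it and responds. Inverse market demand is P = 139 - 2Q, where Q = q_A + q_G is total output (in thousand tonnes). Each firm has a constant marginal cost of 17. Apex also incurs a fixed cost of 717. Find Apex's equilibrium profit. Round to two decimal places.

213.25

The follower Granite best-responds to any q_A: π_G = (139 - 2Q)q_G - 17q_G.
Follower FOC: 122 - 2q_A - 4q_G = 0, so q_G(q_A) = (122 - 2q_A)/4.
The leader anticipates this reaction. Substituting into P = 139 - 2Q gives P = 78 - q_A, so π_A = (78 - q_A)q_A - 17q_A.
Maximising: ∂π_A/∂q_A = 61 - 2q_A = 0, giving q_A = 61/2.
Then q_G = (122 - 2·(61/2))/4 = 61/4.
Price P = 139 - 2·(183/4) = 95/2.
Apex's profit: (95/2 - 17)·(61/2) - 717 = 853/4.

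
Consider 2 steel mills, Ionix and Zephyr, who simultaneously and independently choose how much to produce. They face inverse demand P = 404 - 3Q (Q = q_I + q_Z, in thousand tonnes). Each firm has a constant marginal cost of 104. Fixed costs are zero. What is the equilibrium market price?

204

A representative firm's profit is π_i = q_i(404 - 3Q) - 104q_i.
Setting ∂π_i/∂q_i = 0 with rivals' quantities fixed: 300 - 6q_i - 3q_j = 0.
By symmetry each firm produces the same amount; substituting q_j = q_i yields q_i = 300/9 = 100/3.
Total output Q = 200/3, so price P = 404 - 3·(200/3) = 204.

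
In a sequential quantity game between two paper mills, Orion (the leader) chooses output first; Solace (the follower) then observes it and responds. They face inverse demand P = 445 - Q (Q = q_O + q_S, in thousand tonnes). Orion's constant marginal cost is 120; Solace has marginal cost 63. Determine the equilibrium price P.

187

The follower Solace best-responds to any q_O: π_S = (445 - Q)q_S - 63q_S.
∂π_S/∂q_S = 382 - q_O - 2q_S = 0 gives the reaction function q_S = (382 - q_O)/2.
Orion substitutes q_S(q_O) into its own profit: π_O = q_O(445 - q_O - (382 - q_O)/2) - 120q_O = (254 - (1/2)q_O)q_O - 120q_O.
Maximising: ∂π_O/∂q_O = 134 - q_O = 0, giving q_O = 134.
Then q_S = (382 - 134)/2 = 124.
Total output Q = 258, so price P = 445 - 258 = 187.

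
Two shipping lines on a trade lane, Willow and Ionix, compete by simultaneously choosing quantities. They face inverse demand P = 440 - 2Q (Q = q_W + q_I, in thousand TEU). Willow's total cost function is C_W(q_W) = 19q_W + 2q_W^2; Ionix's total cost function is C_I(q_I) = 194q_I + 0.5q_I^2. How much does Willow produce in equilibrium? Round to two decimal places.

44.81

Willow's profit: π_W = (440 - 2Q)q_W - (19q_W + 2q_W²). Setting ∂π_W/∂q_W = 0: 421 - 8q_W - 2(q_I) = 0.
Ionix's profit: π_I = (440 - 2Q)q_I - (194q_I + (1/2)q_I²). Setting ∂π_I/∂q_I = 0: 246 - 5q_I - 2(q_W) = 0.
Best responses: q_W = (421 - 2q_I)/8, q_I = (246 - 2q_W)/5.
Solving the pair: q_W = 1613/36, q_I = 563/18.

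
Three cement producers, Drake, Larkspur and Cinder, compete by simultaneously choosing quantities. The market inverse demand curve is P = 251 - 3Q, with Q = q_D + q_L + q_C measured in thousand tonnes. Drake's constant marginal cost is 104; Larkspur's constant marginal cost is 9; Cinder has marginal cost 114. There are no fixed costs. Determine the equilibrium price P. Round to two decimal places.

119.50

Drake's profit: π_D = (251 - 3Q)q_D - (104q_D). Setting ∂π_D/∂q_D = 0: 147 - 6q_D - 3(q_L + q_C) = 0.
Larkspur's profit: π_L = (251 - 3Q)q_L - (9q_L). Setting ∂π_L/∂q_L = 0: 242 - 6q_L - 3(q_D + q_C) = 0.
Cinder's first-order condition: 137 - 6q_C - 3(q_D + q_L) = 0.
Summing all 3 equations gives 526 − 12Q = 0, hence Q = 263/6.
Back-substituting: q_D = (147 − 263/2)/3 = 31/6, q_L = (242 − 263/2)/3 = 221/6, q_C = (137 − 263/2)/3 = 11/6.
Total output Q = 263/6, so price P = 251 - 3·(263/6) = 239/2.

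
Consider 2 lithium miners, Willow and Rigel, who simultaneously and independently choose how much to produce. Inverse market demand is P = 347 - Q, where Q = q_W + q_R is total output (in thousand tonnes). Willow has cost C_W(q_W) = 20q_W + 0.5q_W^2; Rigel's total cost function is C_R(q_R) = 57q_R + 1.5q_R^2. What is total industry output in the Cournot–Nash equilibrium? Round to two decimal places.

Willow's profit: π_W = (347 - Q)q_W - (20q_W + (1/2)q_W²). Setting ∂π_W/∂q_W = 0: 327 - 3q_W - (q_R) = 0.
Rigel's first-order condition: 290 - 5q_R - (q_W) = 0.
Rearranging gives the reaction functions q_W = (327 - q_R)/3 and q_R = (290 - q_W)/5.
Solving the pair: q_W = 1345/14, q_R = 543/14.
Total output Q = 1345/14 + 543/14 = 944/7.

134.86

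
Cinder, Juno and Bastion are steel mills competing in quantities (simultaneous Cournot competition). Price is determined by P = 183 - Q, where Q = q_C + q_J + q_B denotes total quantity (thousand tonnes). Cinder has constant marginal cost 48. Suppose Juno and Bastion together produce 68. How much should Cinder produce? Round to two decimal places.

With rivals' combined output fixed at 68, Cinder's profit is π_C = (183 - 68 - q_C)q_C - (48q_C) = (115 - q_C)q_C - (48q_C).
∂π_C/∂q_C = 67 - 2q_C = 0, so q_C = 67/2.

33.50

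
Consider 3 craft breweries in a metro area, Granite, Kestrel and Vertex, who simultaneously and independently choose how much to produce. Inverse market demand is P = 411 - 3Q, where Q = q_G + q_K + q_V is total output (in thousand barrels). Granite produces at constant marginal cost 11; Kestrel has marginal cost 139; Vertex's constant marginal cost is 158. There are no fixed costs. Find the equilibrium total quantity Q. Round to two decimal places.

Granite's profit: π_G = (411 - 3Q)q_G - (11q_G). Setting ∂π_G/∂q_G = 0: 400 - 6q_G - 3(q_K + q_V) = 0.
Kestrel's profit: π_K = (411 - 3Q)q_K - (139q_K). Setting ∂π_K/∂q_K = 0: 272 - 6q_K - 3(q_G + q_V) = 0.
Vertex's first-order condition: 253 - 6q_V - 3(q_G + q_K) = 0.
Summing all 3 equations gives 925 − 12Q = 0, hence Q = 925/12.
Back-substituting: q_G = (400 − 925/4)/3 = 225/4, q_K = (272 − 925/4)/3 = 163/12, q_V = (253 − 925/4)/3 = 29/4.
Total output Q = 225/4 + 163/12 + 29/4 = 925/12.

77.08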